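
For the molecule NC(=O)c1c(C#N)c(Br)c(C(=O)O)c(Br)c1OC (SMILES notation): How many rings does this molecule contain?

In SMILES, each pair of matching ring-closure digits denotes one ring-closing bond; the number of such bonds equals the number of independent rings.
Ring-closure bonds here: 1.

1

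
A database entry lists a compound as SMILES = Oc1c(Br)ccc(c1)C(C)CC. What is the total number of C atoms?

10

Count every carbon token in the SMILES (each C, including those in ring-closure positions and inside branches).
Carbon count: 10.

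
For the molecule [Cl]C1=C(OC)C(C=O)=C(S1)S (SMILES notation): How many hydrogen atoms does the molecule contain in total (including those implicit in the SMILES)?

Walk through each heavy atom and fill implicit hydrogens from standard valence (C 4, N 3, O 2, S 2, halogen 1):
  atom 1: Cl with explicit H count 0
  atom 2: C, bond orders sum to 4 (valence 4) → 0 H
  atom 3: C, bond orders sum to 4 (valence 4) → 0 H
  atom 4: O, bond orders sum to 2 (valence 2) → 0 H
  atom 5: C, bond orders sum to 1 (valence 4) → 3 H
  atom 6: C, bond orders sum to 4 (valence 4) → 0 H
  atom 7: C, bond orders sum to 3 (valence 4) → 1 H
  atom 8: O, bond orders sum to 2 (valence 2) → 0 H
  atom 9: C, bond orders sum to 4 (valence 4) → 0 H
  atom 10: S, bond orders sum to 2 (valence 2) → 0 H
  atom 11: S, bond orders sum to 1 (valence 2) → 1 H
Total hydrogens: 5.

5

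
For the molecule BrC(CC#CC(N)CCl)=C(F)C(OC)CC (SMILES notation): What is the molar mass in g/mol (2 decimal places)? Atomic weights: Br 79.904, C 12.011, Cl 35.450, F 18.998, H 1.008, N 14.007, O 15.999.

312.61 g/mol

First, the molecular formula is C11H16BrClFNO (counting implicit H from valence).
  Br: 1 × 79.904 = 79.904
  C: 11 × 12.011 = 132.121
  Cl: 1 × 35.450 = 35.450
  F: 1 × 18.998 = 18.998
  H: 16 × 1.008 = 16.128
  N: 1 × 14.007 = 14.007
  O: 1 × 15.999 = 15.999
Sum: 1×79.904 + 11×12.011 + 1×35.450 + 1×18.998 + 16×1.008 + 1×14.007 + 1×15.999 = 312.607 → 312.61 g/mol.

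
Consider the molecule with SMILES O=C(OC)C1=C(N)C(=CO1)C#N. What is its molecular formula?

C7H6N2O3

Walk through each heavy atom and fill implicit hydrogens from standard valence (C 4, N 3, O 2, S 2, halogen 1):
  atom 1: O, bond orders sum to 2 (valence 2) → 0 H
  atom 2: C, bond orders sum to 4 (valence 4) → 0 H
  atom 3: O, bond orders sum to 2 (valence 2) → 0 H
  atom 4: C, bond orders sum to 1 (valence 4) → 3 H
  atom 5: C, bond orders sum to 4 (valence 4) → 0 H
  atom 6: C, bond orders sum to 4 (valence 4) → 0 H
  atom 7: N, bond orders sum to 1 (valence 3) → 2 H
  atom 8: C, bond orders sum to 4 (valence 4) → 0 H
  atom 9: C, bond orders sum to 3 (valence 4) → 1 H
  atom 10: O, bond orders sum to 2 (valence 2) → 0 H
  atom 11: C, bond orders sum to 4 (valence 4) → 0 H
  atom 12: N, bond orders sum to 3 (valence 3) → 0 H
Totals → C:7, H:6, N:2, O:3.
In Hill order: C7H6N2O3.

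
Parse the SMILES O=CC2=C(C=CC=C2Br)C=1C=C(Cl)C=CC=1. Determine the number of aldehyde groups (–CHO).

1

The aldehyde motif appears at heavy-atom position 2 in the SMILES.
Aldehyde count: 1.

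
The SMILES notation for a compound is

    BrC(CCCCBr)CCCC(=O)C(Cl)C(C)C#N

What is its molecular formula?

C13H20Br2ClNO

Walk through each heavy atom and fill implicit hydrogens from standard valence (C 4, N 3, O 2, S 2, halogen 1):
  atom 1: Br (halogen, monovalent) → 0 H
  atom 2: C, bond orders sum to 3 (valence 4) → 1 H
  atom 3: C, bond orders sum to 2 (valence 4) → 2 H
  atom 4: C, bond orders sum to 2 (valence 4) → 2 H
  atom 5: C, bond orders sum to 2 (valence 4) → 2 H
  atom 6: C, bond orders sum to 2 (valence 4) → 2 H
  atom 7: Br (halogen, monovalent) → 0 H
  atom 8: C, bond orders sum to 2 (valence 4) → 2 H
  atom 9: C, bond orders sum to 2 (valence 4) → 2 H
  atom 10: C, bond orders sum to 2 (valence 4) → 2 H
  atom 11: C, bond orders sum to 4 (valence 4) → 0 H
  atom 12: O, bond orders sum to 2 (valence 2) → 0 H
  atom 13: C, bond orders sum to 3 (valence 4) → 1 H
  atom 14: Cl (halogen, monovalent) → 0 H
  atom 15: C, bond orders sum to 3 (valence 4) → 1 H
  atom 16: C, bond orders sum to 1 (valence 4) → 3 H
  atom 17: C, bond orders sum to 4 (valence 4) → 0 H
  atom 18: N, bond orders sum to 3 (valence 3) → 0 H
Totals → C:13, H:20, Br:2, Cl:1, N:1, O:1.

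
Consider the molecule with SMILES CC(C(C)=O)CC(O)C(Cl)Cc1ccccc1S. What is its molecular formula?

C14H19ClO2S

Walk through each heavy atom and fill implicit hydrogens from standard valence (C 4, N 3, O 2, S 2, halogen 1); for lowercase aromatic atoms, an aromatic c carries 1 H when it has two neighbours and 0 H with three, and aromatic n carries 0 H:
  atom 1: C, bond orders sum to 1 (valence 4) → 3 H
  atom 2: C, bond orders sum to 3 (valence 4) → 1 H
  atom 3: C, bond orders sum to 4 (valence 4) → 0 H
  atom 4: C, bond orders sum to 1 (valence 4) → 3 H
  atom 5: O, bond orders sum to 2 (valence 2) → 0 H
  atom 6: C, bond orders sum to 2 (valence 4) → 2 H
  atom 7: C, bond orders sum to 3 (valence 4) → 1 H
  atom 8: O, bond orders sum to 1 (valence 2) → 1 H
  atom 9: C, bond orders sum to 3 (valence 4) → 1 H
  atom 10: Cl (halogen, monovalent) → 0 H
  atom 11: C, bond orders sum to 2 (valence 4) → 2 H
  atom 12: aromatic c, 3 neighbours → 0 H
  atom 13: aromatic c, 2 neighbours → 1 H
  atom 14: aromatic c, 2 neighbours → 1 H
  atom 15: aromatic c, 2 neighbours → 1 H
  atom 16: aromatic c, 2 neighbours → 1 H
  atom 17: aromatic c, 3 neighbours → 0 H
  atom 18: S, bond orders sum to 1 (valence 2) → 1 H
Totals → C:14, H:19, Cl:1, O:2, S:1.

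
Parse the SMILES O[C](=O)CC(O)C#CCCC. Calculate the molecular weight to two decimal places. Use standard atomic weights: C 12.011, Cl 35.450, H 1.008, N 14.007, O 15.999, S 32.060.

156.18 g/mol

First, the molecular formula is C8H12O3 (counting implicit H from valence).
  C: 8 × 12.011 = 96.088
  H: 12 × 1.008 = 12.096
  O: 3 × 15.999 = 47.997
Sum: 8×12.011 + 12×1.008 + 3×15.999 = 156.181 → 156.18 g/mol.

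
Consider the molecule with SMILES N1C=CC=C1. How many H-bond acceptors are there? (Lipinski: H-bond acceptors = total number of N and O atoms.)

N atoms: 1; O atoms: 0.
Lipinski HBA = 1 + 0 = 1.

1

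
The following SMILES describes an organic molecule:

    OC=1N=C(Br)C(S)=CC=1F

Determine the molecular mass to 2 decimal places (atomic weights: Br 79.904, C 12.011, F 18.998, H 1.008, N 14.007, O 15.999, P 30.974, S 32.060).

224.05 g/mol

First, the molecular formula is C5H3BrFNOS (counting implicit H from valence).
  Br: 1 × 79.904 = 79.904
  C: 5 × 12.011 = 60.055
  F: 1 × 18.998 = 18.998
  H: 3 × 1.008 = 3.024
  N: 1 × 14.007 = 14.007
  O: 1 × 15.999 = 15.999
  S: 1 × 32.060 = 32.060
Sum: 1×79.904 + 5×12.011 + 1×18.998 + 3×1.008 + 1×14.007 + 1×15.999 + 1×32.060 = 224.047 → 224.05 g/mol.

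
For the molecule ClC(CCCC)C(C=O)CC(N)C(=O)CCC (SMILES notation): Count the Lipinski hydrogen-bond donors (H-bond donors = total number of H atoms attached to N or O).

Donors: find every N or O and count the H atoms it carries.
  atom 9 (O): bond orders sum to 2 → 0 H
  atom 12 (N): bond orders sum to 1 → 2 H
  atom 14 (O): bond orders sum to 2 → 0 H
Lipinski HBD = 2.

2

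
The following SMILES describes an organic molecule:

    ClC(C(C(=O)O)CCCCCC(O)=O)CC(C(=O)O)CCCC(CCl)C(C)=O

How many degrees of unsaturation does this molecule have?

4

Degree of unsaturation = (number of rings) + (number of π bonds).
Ring closures in the SMILES: 0.
π bonds: 4 double bonds (each 1 DoU) → 4 DoU from unsaturation.
Total DoU = 0 + 4 = 4.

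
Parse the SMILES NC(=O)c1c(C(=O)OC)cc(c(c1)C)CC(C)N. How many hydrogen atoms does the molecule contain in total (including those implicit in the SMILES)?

Walk through each heavy atom and fill implicit hydrogens from standard valence (C 4, N 3, O 2, S 2, halogen 1); for lowercase aromatic atoms, an aromatic c carries 1 H when it has two neighbours and 0 H with three, and aromatic n carries 0 H:
  atom 1: N, bond orders sum to 1 (valence 3) → 2 H
  atom 2: C, bond orders sum to 4 (valence 4) → 0 H
  atom 3: O, bond orders sum to 2 (valence 2) → 0 H
  atom 4: aromatic c, 3 neighbours → 0 H
  atom 5: aromatic c, 3 neighbours → 0 H
  atom 6: C, bond orders sum to 4 (valence 4) → 0 H
  atom 7: O, bond orders sum to 2 (valence 2) → 0 H
  atom 8: O, bond orders sum to 2 (valence 2) → 0 H
  atom 9: C, bond orders sum to 1 (valence 4) → 3 H
  atom 10: aromatic c, 2 neighbours → 1 H
  atom 11: aromatic c, 3 neighbours → 0 H
  atom 12: aromatic c, 3 neighbours → 0 H
  atom 13: aromatic c, 2 neighbours → 1 H
  atom 14: C, bond orders sum to 1 (valence 4) → 3 H
  atom 15: C, bond orders sum to 2 (valence 4) → 2 H
  atom 16: C, bond orders sum to 3 (valence 4) → 1 H
  atom 17: C, bond orders sum to 1 (valence 4) → 3 H
  atom 18: N, bond orders sum to 1 (valence 3) → 2 H
Total hydrogens: 18.

18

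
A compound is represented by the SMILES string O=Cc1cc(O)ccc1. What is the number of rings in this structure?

In SMILES, each pair of matching ring-closure digits denotes one ring-closing bond; the number of such bonds equals the number of independent rings.
Ring-closure bonds here: 1.

1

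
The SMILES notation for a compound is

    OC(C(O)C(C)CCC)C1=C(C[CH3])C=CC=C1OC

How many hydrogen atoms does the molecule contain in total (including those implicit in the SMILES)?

Walk through each heavy atom and fill implicit hydrogens from standard valence (C 4, N 3, O 2, S 2, halogen 1):
  atom 1: O, bond orders sum to 1 (valence 2) → 1 H
  atom 2: C, bond orders sum to 3 (valence 4) → 1 H
  atom 3: C, bond orders sum to 3 (valence 4) → 1 H
  atom 4: O, bond orders sum to 1 (valence 2) → 1 H
  atom 5: C, bond orders sum to 3 (valence 4) → 1 H
  atom 6: C, bond orders sum to 1 (valence 4) → 3 H
  atom 7: C, bond orders sum to 2 (valence 4) → 2 H
  atom 8: C, bond orders sum to 2 (valence 4) → 2 H
  atom 9: C, bond orders sum to 1 (valence 4) → 3 H
  atom 10: C, bond orders sum to 4 (valence 4) → 0 H
  atom 11: C, bond orders sum to 4 (valence 4) → 0 H
  atom 12: C, bond orders sum to 2 (valence 4) → 2 H
  atom 13: C with explicit H count 3
  atom 14: C, bond orders sum to 3 (valence 4) → 1 H
  atom 15: C, bond orders sum to 3 (valence 4) → 1 H
  atom 16: C, bond orders sum to 3 (valence 4) → 1 H
  atom 17: C, bond orders sum to 4 (valence 4) → 0 H
  atom 18: O, bond orders sum to 2 (valence 2) → 0 H
  atom 19: C, bond orders sum to 1 (valence 4) → 3 H
Total hydrogens: 26.

26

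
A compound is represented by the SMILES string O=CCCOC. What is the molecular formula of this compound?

Walk through each heavy atom and fill implicit hydrogens from standard valence (C 4, N 3, O 2, S 2, halogen 1):
  atom 1: O, bond orders sum to 2 (valence 2) → 0 H
  atom 2: C, bond orders sum to 3 (valence 4) → 1 H
  atom 3: C, bond orders sum to 2 (valence 4) → 2 H
  atom 4: C, bond orders sum to 2 (valence 4) → 2 H
  atom 5: O, bond orders sum to 2 (valence 2) → 0 H
  atom 6: C, bond orders sum to 1 (valence 4) → 3 H
Totals → C:4, H:8, O:2.

C4H8O2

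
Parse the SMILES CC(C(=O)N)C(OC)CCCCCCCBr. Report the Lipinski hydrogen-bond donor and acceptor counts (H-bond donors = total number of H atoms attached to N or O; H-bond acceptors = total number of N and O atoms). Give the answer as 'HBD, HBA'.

2, 3

Donors: find every N or O and count the H atoms it carries.
  atom 4 (O): bond orders sum to 2 → 0 H
  atom 5 (N): bond orders sum to 1 → 2 H
  atom 7 (O): bond orders sum to 2 → 0 H
Lipinski HBD = 2.
Acceptors: N atoms = 1, O atoms = 2 → HBA = 3.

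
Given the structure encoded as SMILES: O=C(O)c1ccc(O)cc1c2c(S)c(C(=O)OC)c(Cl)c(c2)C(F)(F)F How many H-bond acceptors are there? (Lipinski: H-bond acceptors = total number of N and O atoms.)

N atoms: 0; O atoms: 5.
Lipinski HBA = 0 + 5 = 5.

5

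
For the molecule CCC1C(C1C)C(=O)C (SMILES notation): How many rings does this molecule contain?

In SMILES, each pair of matching ring-closure digits denotes one ring-closing bond; the number of such bonds equals the number of independent rings.
Ring-closure bonds here: 1.

1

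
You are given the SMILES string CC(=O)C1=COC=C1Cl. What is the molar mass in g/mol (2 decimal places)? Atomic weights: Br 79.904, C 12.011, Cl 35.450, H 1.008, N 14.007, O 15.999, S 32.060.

144.55 g/mol

First, the molecular formula is C6H5ClO2 (counting implicit H from valence).
  C: 6 × 12.011 = 72.066
  Cl: 1 × 35.450 = 35.450
  H: 5 × 1.008 = 5.040
  O: 2 × 15.999 = 31.998
Sum: 6×12.011 + 1×35.450 + 5×1.008 + 2×15.999 = 144.554 → 144.55 g/mol.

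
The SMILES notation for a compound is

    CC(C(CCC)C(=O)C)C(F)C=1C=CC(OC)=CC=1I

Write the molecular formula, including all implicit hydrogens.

C16H22FIO2

Walk through each heavy atom and fill implicit hydrogens from standard valence (C 4, N 3, O 2, S 2, halogen 1):
  atom 1: C, bond orders sum to 1 (valence 4) → 3 H
  atom 2: C, bond orders sum to 3 (valence 4) → 1 H
  atom 3: C, bond orders sum to 3 (valence 4) → 1 H
  atom 4: C, bond orders sum to 2 (valence 4) → 2 H
  atom 5: C, bond orders sum to 2 (valence 4) → 2 H
  atom 6: C, bond orders sum to 1 (valence 4) → 3 H
  atom 7: C, bond orders sum to 4 (valence 4) → 0 H
  atom 8: O, bond orders sum to 2 (valence 2) → 0 H
  atom 9: C, bond orders sum to 1 (valence 4) → 3 H
  atom 10: C, bond orders sum to 3 (valence 4) → 1 H
  atom 11: F (halogen, monovalent) → 0 H
  atom 12: C, bond orders sum to 4 (valence 4) → 0 H
  atom 13: C, bond orders sum to 3 (valence 4) → 1 H
  atom 14: C, bond orders sum to 3 (valence 4) → 1 H
  atom 15: C, bond orders sum to 4 (valence 4) → 0 H
  atom 16: O, bond orders sum to 2 (valence 2) → 0 H
  atom 17: C, bond orders sum to 1 (valence 4) → 3 H
  atom 18: C, bond orders sum to 3 (valence 4) → 1 H
  atom 19: C, bond orders sum to 4 (valence 4) → 0 H
  atom 20: I (halogen, monovalent) → 0 H
Totals → C:16, H:22, F:1, I:1, O:2.
In Hill order: C16H22FIO2.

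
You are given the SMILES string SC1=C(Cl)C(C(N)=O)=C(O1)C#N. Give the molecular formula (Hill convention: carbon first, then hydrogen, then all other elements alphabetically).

Walk through each heavy atom and fill implicit hydrogens from standard valence (C 4, N 3, O 2, S 2, halogen 1):
  atom 1: S, bond orders sum to 1 (valence 2) → 1 H
  atom 2: C, bond orders sum to 4 (valence 4) → 0 H
  atom 3: C, bond orders sum to 4 (valence 4) → 0 H
  atom 4: Cl (halogen, monovalent) → 0 H
  atom 5: C, bond orders sum to 4 (valence 4) → 0 H
  atom 6: C, bond orders sum to 4 (valence 4) → 0 H
  atom 7: N, bond orders sum to 1 (valence 3) → 2 H
  atom 8: O, bond orders sum to 2 (valence 2) → 0 H
  atom 9: C, bond orders sum to 4 (valence 4) → 0 H
  atom 10: O, bond orders sum to 2 (valence 2) → 0 H
  atom 11: C, bond orders sum to 4 (valence 4) → 0 H
  atom 12: N, bond orders sum to 3 (valence 3) → 0 H
Totals → C:6, H:3, Cl:1, N:2, O:2, S:1.

C6H3ClN2O2S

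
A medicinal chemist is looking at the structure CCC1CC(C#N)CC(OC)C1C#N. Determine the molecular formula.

Walk through each heavy atom and fill implicit hydrogens from standard valence (C 4, N 3, O 2, S 2, halogen 1):
  atom 1: C, bond orders sum to 1 (valence 4) → 3 H
  atom 2: C, bond orders sum to 2 (valence 4) → 2 H
  atom 3: C, bond orders sum to 3 (valence 4) → 1 H
  atom 4: C, bond orders sum to 2 (valence 4) → 2 H
  atom 5: C, bond orders sum to 3 (valence 4) → 1 H
  atom 6: C, bond orders sum to 4 (valence 4) → 0 H
  atom 7: N, bond orders sum to 3 (valence 3) → 0 H
  atom 8: C, bond orders sum to 2 (valence 4) → 2 H
  atom 9: C, bond orders sum to 3 (valence 4) → 1 H
  atom 10: O, bond orders sum to 2 (valence 2) → 0 H
  atom 11: C, bond orders sum to 1 (valence 4) → 3 H
  atom 12: C, bond orders sum to 3 (valence 4) → 1 H
  atom 13: C, bond orders sum to 4 (valence 4) → 0 H
  atom 14: N, bond orders sum to 3 (valence 3) → 0 H
Totals → C:11, H:16, N:2, O:1.

C11H16N2O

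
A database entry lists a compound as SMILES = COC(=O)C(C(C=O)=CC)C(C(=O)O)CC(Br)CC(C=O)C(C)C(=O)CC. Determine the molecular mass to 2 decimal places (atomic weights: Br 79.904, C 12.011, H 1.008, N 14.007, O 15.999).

First, the molecular formula is C19H27BrO7 (counting implicit H from valence).
  Br: 1 × 79.904 = 79.904
  C: 19 × 12.011 = 228.209
  H: 27 × 1.008 = 27.216
  O: 7 × 15.999 = 111.993
Sum: 1×79.904 + 19×12.011 + 27×1.008 + 7×15.999 = 447.322 → 447.32 g/mol.

447.32 g/mol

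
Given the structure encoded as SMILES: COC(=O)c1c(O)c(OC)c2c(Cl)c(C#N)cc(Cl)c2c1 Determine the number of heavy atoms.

21

Every atom symbol written in the SMILES (organic subset) is one heavy atom; implicit H are not written.
Heavy atoms by element → C:14, Cl:2, N:1, O:4.
Total: 21.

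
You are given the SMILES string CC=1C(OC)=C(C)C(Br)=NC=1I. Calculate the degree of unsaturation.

Degree of unsaturation = (number of rings) + (number of π bonds).
Ring closures in the SMILES: 1.
π bonds: 3 double bonds (each 1 DoU) → 3 DoU from unsaturation.
Total DoU = 1 + 3 = 4.

4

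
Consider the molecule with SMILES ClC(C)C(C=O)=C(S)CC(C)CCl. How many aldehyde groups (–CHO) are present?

1

The aldehyde motif appears at heavy-atom position 5 in the SMILES.
Other groups present: 1 alkene, 1 thiol.
Aldehyde count: 1.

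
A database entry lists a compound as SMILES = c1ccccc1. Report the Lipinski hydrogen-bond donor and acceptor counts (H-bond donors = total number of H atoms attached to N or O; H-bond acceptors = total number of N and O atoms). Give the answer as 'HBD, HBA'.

Donors: find every N or O and count the H atoms it carries.
  (no N or O atoms present)
Lipinski HBD = 0.
Acceptors: N atoms = 0, O atoms = 0 → HBA = 0.

0, 0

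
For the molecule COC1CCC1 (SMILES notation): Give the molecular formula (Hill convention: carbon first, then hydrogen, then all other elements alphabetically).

Walk through each heavy atom and fill implicit hydrogens from standard valence (C 4, N 3, O 2, S 2, halogen 1):
  atom 1: C, bond orders sum to 1 (valence 4) → 3 H
  atom 2: O, bond orders sum to 2 (valence 2) → 0 H
  atom 3: C, bond orders sum to 3 (valence 4) → 1 H
  atom 4: C, bond orders sum to 2 (valence 4) → 2 H
  atom 5: C, bond orders sum to 2 (valence 4) → 2 H
  atom 6: C, bond orders sum to 2 (valence 4) → 2 H
Totals → C:5, H:10, O:1.

C5H10O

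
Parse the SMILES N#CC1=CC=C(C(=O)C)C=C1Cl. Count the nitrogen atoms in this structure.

1

Scan the SMILES for N atoms (remember two-letter symbols like Cl and Br are single atoms).
Nitrogen count: 1.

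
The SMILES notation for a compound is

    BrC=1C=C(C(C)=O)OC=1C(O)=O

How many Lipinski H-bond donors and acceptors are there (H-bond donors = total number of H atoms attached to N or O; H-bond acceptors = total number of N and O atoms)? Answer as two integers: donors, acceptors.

Donors: find every N or O and count the H atoms it carries.
  atom 7 (O): bond orders sum to 2 → 0 H
  atom 8 (O): bond orders sum to 2 → 0 H
  atom 11 (O): bond orders sum to 1 → 1 H
  atom 12 (O): bond orders sum to 2 → 0 H
Lipinski HBD = 1.
Acceptors: N atoms = 0, O atoms = 4 → HBA = 4.

1, 4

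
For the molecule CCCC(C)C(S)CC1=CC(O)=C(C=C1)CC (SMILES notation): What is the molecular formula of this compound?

C15H24OS

Walk through each heavy atom and fill implicit hydrogens from standard valence (C 4, N 3, O 2, S 2, halogen 1):
  atom 1: C, bond orders sum to 1 (valence 4) → 3 H
  atom 2: C, bond orders sum to 2 (valence 4) → 2 H
  atom 3: C, bond orders sum to 2 (valence 4) → 2 H
  atom 4: C, bond orders sum to 3 (valence 4) → 1 H
  atom 5: C, bond orders sum to 1 (valence 4) → 3 H
  atom 6: C, bond orders sum to 3 (valence 4) → 1 H
  atom 7: S, bond orders sum to 1 (valence 2) → 1 H
  atom 8: C, bond orders sum to 2 (valence 4) → 2 H
  atom 9: C, bond orders sum to 4 (valence 4) → 0 H
  atom 10: C, bond orders sum to 3 (valence 4) → 1 H
  atom 11: C, bond orders sum to 4 (valence 4) → 0 H
  atom 12: O, bond orders sum to 1 (valence 2) → 1 H
  atom 13: C, bond orders sum to 4 (valence 4) → 0 H
  atom 14: C, bond orders sum to 3 (valence 4) → 1 H
  atom 15: C, bond orders sum to 3 (valence 4) → 1 H
  atom 16: C, bond orders sum to 2 (valence 4) → 2 H
  atom 17: C, bond orders sum to 1 (valence 4) → 3 H
Totals → C:15, H:24, O:1, S:1.
In Hill order: C15H24OS.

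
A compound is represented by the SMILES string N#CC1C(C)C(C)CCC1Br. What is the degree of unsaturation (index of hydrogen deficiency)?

3

Degree of unsaturation = (number of rings) + (number of π bonds).
Ring closures in the SMILES: 1.
π bonds: 1 triple bond (each 2 DoU) → 2 DoU from unsaturation.
Total DoU = 1 + 2 = 3.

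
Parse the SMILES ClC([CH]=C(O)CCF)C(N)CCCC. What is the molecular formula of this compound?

Walk through each heavy atom and fill implicit hydrogens from standard valence (C 4, N 3, O 2, S 2, halogen 1):
  atom 1: Cl (halogen, monovalent) → 0 H
  atom 2: C, bond orders sum to 3 (valence 4) → 1 H
  atom 3: C with explicit H count 1
  atom 4: C, bond orders sum to 4 (valence 4) → 0 H
  atom 5: O, bond orders sum to 1 (valence 2) → 1 H
  atom 6: C, bond orders sum to 2 (valence 4) → 2 H
  atom 7: C, bond orders sum to 2 (valence 4) → 2 H
  atom 8: F (halogen, monovalent) → 0 H
  atom 9: C, bond orders sum to 3 (valence 4) → 1 H
  atom 10: N, bond orders sum to 1 (valence 3) → 2 H
  atom 11: C, bond orders sum to 2 (valence 4) → 2 H
  atom 12: C, bond orders sum to 2 (valence 4) → 2 H
  atom 13: C, bond orders sum to 2 (valence 4) → 2 H
  atom 14: C, bond orders sum to 1 (valence 4) → 3 H
Totals → C:10, H:19, Cl:1, F:1, N:1, O:1.
In Hill order: C10H19ClFNO.

C10H19ClFNO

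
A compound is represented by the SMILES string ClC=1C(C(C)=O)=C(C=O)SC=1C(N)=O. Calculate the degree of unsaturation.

6

Degree of unsaturation = (number of rings) + (number of π bonds).
Ring closures in the SMILES: 1.
π bonds: 5 double bonds (each 1 DoU) → 5 DoU from unsaturation.
Total DoU = 1 + 5 = 6.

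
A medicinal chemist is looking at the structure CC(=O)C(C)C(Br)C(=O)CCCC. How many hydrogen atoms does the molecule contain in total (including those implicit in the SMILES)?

17

Walk through each heavy atom and fill implicit hydrogens from standard valence (C 4, N 3, O 2, S 2, halogen 1):
  atom 1: C, bond orders sum to 1 (valence 4) → 3 H
  atom 2: C, bond orders sum to 4 (valence 4) → 0 H
  atom 3: O, bond orders sum to 2 (valence 2) → 0 H
  atom 4: C, bond orders sum to 3 (valence 4) → 1 H
  atom 5: C, bond orders sum to 1 (valence 4) → 3 H
  atom 6: C, bond orders sum to 3 (valence 4) → 1 H
  atom 7: Br (halogen, monovalent) → 0 H
  atom 8: C, bond orders sum to 4 (valence 4) → 0 H
  atom 9: O, bond orders sum to 2 (valence 2) → 0 H
  atom 10: C, bond orders sum to 2 (valence 4) → 2 H
  atom 11: C, bond orders sum to 2 (valence 4) → 2 H
  atom 12: C, bond orders sum to 2 (valence 4) → 2 H
  atom 13: C, bond orders sum to 1 (valence 4) → 3 H
Total hydrogens: 17.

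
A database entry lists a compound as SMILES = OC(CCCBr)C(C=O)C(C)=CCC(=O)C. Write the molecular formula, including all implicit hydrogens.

Walk through each heavy atom and fill implicit hydrogens from standard valence (C 4, N 3, O 2, S 2, halogen 1):
  atom 1: O, bond orders sum to 1 (valence 2) → 1 H
  atom 2: C, bond orders sum to 3 (valence 4) → 1 H
  atom 3: C, bond orders sum to 2 (valence 4) → 2 H
  atom 4: C, bond orders sum to 2 (valence 4) → 2 H
  atom 5: C, bond orders sum to 2 (valence 4) → 2 H
  atom 6: Br (halogen, monovalent) → 0 H
  atom 7: C, bond orders sum to 3 (valence 4) → 1 H
  atom 8: C, bond orders sum to 3 (valence 4) → 1 H
  atom 9: O, bond orders sum to 2 (valence 2) → 0 H
  atom 10: C, bond orders sum to 4 (valence 4) → 0 H
  atom 11: C, bond orders sum to 1 (valence 4) → 3 H
  atom 12: C, bond orders sum to 3 (valence 4) → 1 H
  atom 13: C, bond orders sum to 2 (valence 4) → 2 H
  atom 14: C, bond orders sum to 4 (valence 4) → 0 H
  atom 15: O, bond orders sum to 2 (valence 2) → 0 H
  atom 16: C, bond orders sum to 1 (valence 4) → 3 H
Totals → C:12, H:19, Br:1, O:3.

C12H19BrO3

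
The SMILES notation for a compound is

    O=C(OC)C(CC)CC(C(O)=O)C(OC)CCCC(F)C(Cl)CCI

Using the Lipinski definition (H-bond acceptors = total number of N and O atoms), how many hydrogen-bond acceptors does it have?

5

N atoms: 0; O atoms: 5.
Lipinski HBA = 0 + 5 = 5.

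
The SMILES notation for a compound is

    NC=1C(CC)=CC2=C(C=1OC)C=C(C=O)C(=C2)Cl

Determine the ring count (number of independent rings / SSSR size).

In SMILES, each pair of matching ring-closure digits denotes one ring-closing bond; the number of such bonds equals the number of independent rings.
Ring-closure bonds here: 2.

2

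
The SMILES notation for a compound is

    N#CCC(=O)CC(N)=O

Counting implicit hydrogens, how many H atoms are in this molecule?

Walk through each heavy atom and fill implicit hydrogens from standard valence (C 4, N 3, O 2, S 2, halogen 1):
  atom 1: N, bond orders sum to 3 (valence 3) → 0 H
  atom 2: C, bond orders sum to 4 (valence 4) → 0 H
  atom 3: C, bond orders sum to 2 (valence 4) → 2 H
  atom 4: C, bond orders sum to 4 (valence 4) → 0 H
  atom 5: O, bond orders sum to 2 (valence 2) → 0 H
  atom 6: C, bond orders sum to 2 (valence 4) → 2 H
  atom 7: C, bond orders sum to 4 (valence 4) → 0 H
  atom 8: N, bond orders sum to 1 (valence 3) → 2 H
  atom 9: O, bond orders sum to 2 (valence 2) → 0 H
Total hydrogens: 6.

6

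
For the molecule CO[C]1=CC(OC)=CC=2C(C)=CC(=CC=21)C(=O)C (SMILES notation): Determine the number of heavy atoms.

Every atom symbol written in the SMILES (organic subset) is one heavy atom; implicit H are not written.
Heavy atoms by element → C:15, O:3.
Total: 18.

18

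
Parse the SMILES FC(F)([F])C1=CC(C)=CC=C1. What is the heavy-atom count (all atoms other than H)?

Every atom symbol written in the SMILES (organic subset) is one heavy atom; implicit H are not written.
Heavy atoms by element → C:8, F:3.
Total: 11.

11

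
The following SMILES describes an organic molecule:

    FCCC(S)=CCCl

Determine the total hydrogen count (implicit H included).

8

Walk through each heavy atom and fill implicit hydrogens from standard valence (C 4, N 3, O 2, S 2, halogen 1):
  atom 1: F (halogen, monovalent) → 0 H
  atom 2: C, bond orders sum to 2 (valence 4) → 2 H
  atom 3: C, bond orders sum to 2 (valence 4) → 2 H
  atom 4: C, bond orders sum to 4 (valence 4) → 0 H
  atom 5: S, bond orders sum to 1 (valence 2) → 1 H
  atom 6: C, bond orders sum to 3 (valence 4) → 1 H
  atom 7: C, bond orders sum to 2 (valence 4) → 2 H
  atom 8: Cl (halogen, monovalent) → 0 H
Total hydrogens: 8.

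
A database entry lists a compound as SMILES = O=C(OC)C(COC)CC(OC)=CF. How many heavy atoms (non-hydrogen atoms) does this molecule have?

Every atom symbol written in the SMILES (organic subset) is one heavy atom; implicit H are not written.
Heavy atoms by element → C:9, F:1, O:4.
Total: 14.

14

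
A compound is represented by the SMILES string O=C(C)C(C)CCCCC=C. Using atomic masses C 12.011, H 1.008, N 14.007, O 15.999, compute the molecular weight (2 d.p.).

First, the molecular formula is C10H18O (counting implicit H from valence).
  C: 10 × 12.011 = 120.110
  H: 18 × 1.008 = 18.144
  O: 1 × 15.999 = 15.999
Sum: 10×12.011 + 18×1.008 + 1×15.999 = 154.253 → 154.25 g/mol.

154.25 g/mol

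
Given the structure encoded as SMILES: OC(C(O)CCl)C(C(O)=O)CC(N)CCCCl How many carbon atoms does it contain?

10

Count every carbon token in the SMILES (each C, including those in ring-closure positions and inside branches).
Carbon count: 10.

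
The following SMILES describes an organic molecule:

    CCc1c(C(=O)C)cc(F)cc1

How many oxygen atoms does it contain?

Scan the SMILES for O atoms (remember two-letter symbols like Cl and Br are single atoms).
Oxygen count: 1.

1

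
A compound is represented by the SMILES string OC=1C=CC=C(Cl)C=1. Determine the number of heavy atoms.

8

Every atom symbol written in the SMILES (organic subset) is one heavy atom; implicit H are not written.
Heavy atoms by element → C:6, Cl:1, O:1.
Total: 8.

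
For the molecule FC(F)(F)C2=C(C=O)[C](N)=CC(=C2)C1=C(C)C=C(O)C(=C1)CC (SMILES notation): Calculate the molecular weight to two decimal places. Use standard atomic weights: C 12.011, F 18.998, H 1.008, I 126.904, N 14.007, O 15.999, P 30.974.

First, the molecular formula is C17H16F3NO2 (counting implicit H from valence).
  C: 17 × 12.011 = 204.187
  F: 3 × 18.998 = 56.994
  H: 16 × 1.008 = 16.128
  N: 1 × 14.007 = 14.007
  O: 2 × 15.999 = 31.998
Sum: 17×12.011 + 3×18.998 + 16×1.008 + 1×14.007 + 2×15.999 = 323.314 → 323.31 g/mol.

323.31 g/mol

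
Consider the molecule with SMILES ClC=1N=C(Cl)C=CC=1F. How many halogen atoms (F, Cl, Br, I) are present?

3

Halogen atoms appear at heavy-atom positions 1, 5, 9 (2×Cl, 1×F).
Halogen count: 3.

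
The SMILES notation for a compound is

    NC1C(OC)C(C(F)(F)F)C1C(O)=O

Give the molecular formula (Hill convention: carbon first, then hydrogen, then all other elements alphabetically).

C7H10F3NO3

Walk through each heavy atom and fill implicit hydrogens from standard valence (C 4, N 3, O 2, S 2, halogen 1):
  atom 1: N, bond orders sum to 1 (valence 3) → 2 H
  atom 2: C, bond orders sum to 3 (valence 4) → 1 H
  atom 3: C, bond orders sum to 3 (valence 4) → 1 H
  atom 4: O, bond orders sum to 2 (valence 2) → 0 H
  atom 5: C, bond orders sum to 1 (valence 4) → 3 H
  atom 6: C, bond orders sum to 3 (valence 4) → 1 H
  atom 7: C, bond orders sum to 4 (valence 4) → 0 H
  atom 8: F (halogen, monovalent) → 0 H
  atom 9: F (halogen, monovalent) → 0 H
  atom 10: F (halogen, monovalent) → 0 H
  atom 11: C, bond orders sum to 3 (valence 4) → 1 H
  atom 12: C, bond orders sum to 4 (valence 4) → 0 H
  atom 13: O, bond orders sum to 1 (valence 2) → 1 H
  atom 14: O, bond orders sum to 2 (valence 2) → 0 H
Totals → C:7, H:10, F:3, N:1, O:3.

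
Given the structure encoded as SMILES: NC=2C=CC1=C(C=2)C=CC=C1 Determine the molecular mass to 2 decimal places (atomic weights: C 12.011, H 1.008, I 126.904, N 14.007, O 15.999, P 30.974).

First, the molecular formula is C10H9N (counting implicit H from valence).
  C: 10 × 12.011 = 120.110
  H: 9 × 1.008 = 9.072
  N: 1 × 14.007 = 14.007
Sum: 10×12.011 + 9×1.008 + 1×14.007 = 143.189 → 143.19 g/mol.

143.19 g/mol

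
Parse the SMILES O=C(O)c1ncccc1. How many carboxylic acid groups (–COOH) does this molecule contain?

The carboxylic acid motif appears at heavy-atom position 2 in the SMILES.
Carboxylic acid count: 1.

1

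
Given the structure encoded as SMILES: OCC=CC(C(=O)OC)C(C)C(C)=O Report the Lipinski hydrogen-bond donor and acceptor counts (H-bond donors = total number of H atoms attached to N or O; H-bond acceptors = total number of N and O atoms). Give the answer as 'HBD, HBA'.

Donors: find every N or O and count the H atoms it carries.
  atom 1 (O): bond orders sum to 1 → 1 H
  atom 7 (O): bond orders sum to 2 → 0 H
  atom 8 (O): bond orders sum to 2 → 0 H
  atom 14 (O): bond orders sum to 2 → 0 H
Lipinski HBD = 1.
Acceptors: N atoms = 0, O atoms = 4 → HBA = 4.

1, 4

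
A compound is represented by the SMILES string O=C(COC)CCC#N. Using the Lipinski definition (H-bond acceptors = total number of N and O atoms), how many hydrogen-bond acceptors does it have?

3

N atoms: 1; O atoms: 2.
Lipinski HBA = 1 + 2 = 3.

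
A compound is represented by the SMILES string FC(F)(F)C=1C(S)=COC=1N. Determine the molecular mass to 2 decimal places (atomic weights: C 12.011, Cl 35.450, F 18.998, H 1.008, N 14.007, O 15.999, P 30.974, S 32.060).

First, the molecular formula is C5H4F3NOS (counting implicit H from valence).
  C: 5 × 12.011 = 60.055
  F: 3 × 18.998 = 56.994
  H: 4 × 1.008 = 4.032
  N: 1 × 14.007 = 14.007
  O: 1 × 15.999 = 15.999
  S: 1 × 32.060 = 32.060
Sum: 5×12.011 + 3×18.998 + 4×1.008 + 1×14.007 + 1×15.999 + 1×32.060 = 183.147 → 183.15 g/mol.

183.15 g/mol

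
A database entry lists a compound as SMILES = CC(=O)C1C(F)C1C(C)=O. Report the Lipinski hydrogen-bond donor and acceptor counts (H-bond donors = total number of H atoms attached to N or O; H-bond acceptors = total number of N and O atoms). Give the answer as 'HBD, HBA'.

Donors: find every N or O and count the H atoms it carries.
  atom 3 (O): bond orders sum to 2 → 0 H
  atom 10 (O): bond orders sum to 2 → 0 H
Lipinski HBD = 0.
Acceptors: N atoms = 0, O atoms = 2 → HBA = 2.

0, 2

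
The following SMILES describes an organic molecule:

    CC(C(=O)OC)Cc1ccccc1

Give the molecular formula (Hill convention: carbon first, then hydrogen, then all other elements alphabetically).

Walk through each heavy atom and fill implicit hydrogens from standard valence (C 4, N 3, O 2, S 2, halogen 1); for lowercase aromatic atoms, an aromatic c carries 1 H when it has two neighbours and 0 H with three, and aromatic n carries 0 H:
  atom 1: C, bond orders sum to 1 (valence 4) → 3 H
  atom 2: C, bond orders sum to 3 (valence 4) → 1 H
  atom 3: C, bond orders sum to 4 (valence 4) → 0 H
  atom 4: O, bond orders sum to 2 (valence 2) → 0 H
  atom 5: O, bond orders sum to 2 (valence 2) → 0 H
  atom 6: C, bond orders sum to 1 (valence 4) → 3 H
  atom 7: C, bond orders sum to 2 (valence 4) → 2 H
  atom 8: aromatic c, 3 neighbours → 0 H
  atom 9: aromatic c, 2 neighbours → 1 H
  atom 10: aromatic c, 2 neighbours → 1 H
  atom 11: aromatic c, 2 neighbours → 1 H
  atom 12: aromatic c, 2 neighbours → 1 H
  atom 13: aromatic c, 2 neighbours → 1 H
Totals → C:11, H:14, O:2.

C11H14O2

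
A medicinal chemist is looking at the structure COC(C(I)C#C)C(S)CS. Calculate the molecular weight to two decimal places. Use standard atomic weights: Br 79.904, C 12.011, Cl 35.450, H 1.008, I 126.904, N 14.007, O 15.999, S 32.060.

First, the molecular formula is C7H11IOS2 (counting implicit H from valence).
  C: 7 × 12.011 = 84.077
  H: 11 × 1.008 = 11.088
  I: 1 × 126.904 = 126.904
  O: 1 × 15.999 = 15.999
  S: 2 × 32.060 = 64.120
Sum: 7×12.011 + 11×1.008 + 1×126.904 + 1×15.999 + 2×32.060 = 302.188 → 302.19 g/mol.

302.19 g/mol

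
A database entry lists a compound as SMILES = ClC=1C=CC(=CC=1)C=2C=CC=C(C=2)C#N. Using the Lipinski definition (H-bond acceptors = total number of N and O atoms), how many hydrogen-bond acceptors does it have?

1

N atoms: 1; O atoms: 0.
Lipinski HBA = 1 + 0 = 1.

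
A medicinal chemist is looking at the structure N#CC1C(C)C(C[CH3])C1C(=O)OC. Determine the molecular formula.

Walk through each heavy atom and fill implicit hydrogens from standard valence (C 4, N 3, O 2, S 2, halogen 1):
  atom 1: N, bond orders sum to 3 (valence 3) → 0 H
  atom 2: C, bond orders sum to 4 (valence 4) → 0 H
  atom 3: C, bond orders sum to 3 (valence 4) → 1 H
  atom 4: C, bond orders sum to 3 (valence 4) → 1 H
  atom 5: C, bond orders sum to 1 (valence 4) → 3 H
  atom 6: C, bond orders sum to 3 (valence 4) → 1 H
  atom 7: C, bond orders sum to 2 (valence 4) → 2 H
  atom 8: C with explicit H count 3
  atom 9: C, bond orders sum to 3 (valence 4) → 1 H
  atom 10: C, bond orders sum to 4 (valence 4) → 0 H
  atom 11: O, bond orders sum to 2 (valence 2) → 0 H
  atom 12: O, bond orders sum to 2 (valence 2) → 0 H
  atom 13: C, bond orders sum to 1 (valence 4) → 3 H
Totals → C:10, H:15, N:1, O:2.
In Hill order: C10H15NO2.

C10H15NO2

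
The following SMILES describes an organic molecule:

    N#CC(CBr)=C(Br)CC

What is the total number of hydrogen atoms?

7

Walk through each heavy atom and fill implicit hydrogens from standard valence (C 4, N 3, O 2, S 2, halogen 1):
  atom 1: N, bond orders sum to 3 (valence 3) → 0 H
  atom 2: C, bond orders sum to 4 (valence 4) → 0 H
  atom 3: C, bond orders sum to 4 (valence 4) → 0 H
  atom 4: C, bond orders sum to 2 (valence 4) → 2 H
  atom 5: Br (halogen, monovalent) → 0 H
  atom 6: C, bond orders sum to 4 (valence 4) → 0 H
  atom 7: Br (halogen, monovalent) → 0 H
  atom 8: C, bond orders sum to 2 (valence 4) → 2 H
  atom 9: C, bond orders sum to 1 (valence 4) → 3 H
Total hydrogens: 7.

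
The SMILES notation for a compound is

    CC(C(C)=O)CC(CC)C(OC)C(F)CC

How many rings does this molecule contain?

0

In SMILES, each pair of matching ring-closure digits denotes one ring-closing bond; the number of such bonds equals the number of independent rings.
Ring-closure bonds here: 0.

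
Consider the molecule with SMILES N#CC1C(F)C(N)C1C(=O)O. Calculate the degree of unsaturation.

Molecular formula: C6H7FN2O2.
DoU = (2C + 2 + N − H − X) / 2, where X is the halogen count and O/S are ignored.
    = (2·6 + 2 + 2 − 7 − 1) / 2 = 8 / 2 = 4.

4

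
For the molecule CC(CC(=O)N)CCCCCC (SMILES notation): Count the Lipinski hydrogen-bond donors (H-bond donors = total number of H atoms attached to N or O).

2

Donors: find every N or O and count the H atoms it carries.
  atom 5 (O): bond orders sum to 2 → 0 H
  atom 6 (N): bond orders sum to 1 → 2 H
Lipinski HBD = 2.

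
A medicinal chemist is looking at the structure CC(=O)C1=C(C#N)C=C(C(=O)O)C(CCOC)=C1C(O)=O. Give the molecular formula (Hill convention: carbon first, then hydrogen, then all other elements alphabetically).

C14H13NO6

Walk through each heavy atom and fill implicit hydrogens from standard valence (C 4, N 3, O 2, S 2, halogen 1):
  atom 1: C, bond orders sum to 1 (valence 4) → 3 H
  atom 2: C, bond orders sum to 4 (valence 4) → 0 H
  atom 3: O, bond orders sum to 2 (valence 2) → 0 H
  atom 4: C, bond orders sum to 4 (valence 4) → 0 H
  atom 5: C, bond orders sum to 4 (valence 4) → 0 H
  atom 6: C, bond orders sum to 4 (valence 4) → 0 H
  atom 7: N, bond orders sum to 3 (valence 3) → 0 H
  atom 8: C, bond orders sum to 3 (valence 4) → 1 H
  atom 9: C, bond orders sum to 4 (valence 4) → 0 H
  atom 10: C, bond orders sum to 4 (valence 4) → 0 H
  atom 11: O, bond orders sum to 2 (valence 2) → 0 H
  atom 12: O, bond orders sum to 1 (valence 2) → 1 H
  atom 13: C, bond orders sum to 4 (valence 4) → 0 H
  atom 14: C, bond orders sum to 2 (valence 4) → 2 H
  atom 15: C, bond orders sum to 2 (valence 4) → 2 H
  atom 16: O, bond orders sum to 2 (valence 2) → 0 H
  atom 17: C, bond orders sum to 1 (valence 4) → 3 H
  atom 18: C, bond orders sum to 4 (valence 4) → 0 H
  atom 19: C, bond orders sum to 4 (valence 4) → 0 H
  atom 20: O, bond orders sum to 1 (valence 2) → 1 H
  atom 21: O, bond orders sum to 2 (valence 2) → 0 H
Totals → C:14, H:13, N:1, O:6.
In Hill order: C14H13NO6.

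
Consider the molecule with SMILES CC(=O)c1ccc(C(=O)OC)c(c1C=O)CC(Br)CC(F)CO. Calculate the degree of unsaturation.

7

Molecular formula: C16H18BrFO5.
DoU = (2C + 2 + N − H − X) / 2, where X is the halogen count and O/S are ignored.
    = (2·16 + 2 + 0 − 18 − 2) / 2 = 14 / 2 = 7.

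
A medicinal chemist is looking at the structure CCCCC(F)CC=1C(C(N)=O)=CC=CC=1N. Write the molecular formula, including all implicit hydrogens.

Walk through each heavy atom and fill implicit hydrogens from standard valence (C 4, N 3, O 2, S 2, halogen 1):
  atom 1: C, bond orders sum to 1 (valence 4) → 3 H
  atom 2: C, bond orders sum to 2 (valence 4) → 2 H
  atom 3: C, bond orders sum to 2 (valence 4) → 2 H
  atom 4: C, bond orders sum to 2 (valence 4) → 2 H
  atom 5: C, bond orders sum to 3 (valence 4) → 1 H
  atom 6: F (halogen, monovalent) → 0 H
  atom 7: C, bond orders sum to 2 (valence 4) → 2 H
  atom 8: C, bond orders sum to 4 (valence 4) → 0 H
  atom 9: C, bond orders sum to 4 (valence 4) → 0 H
  atom 10: C, bond orders sum to 4 (valence 4) → 0 H
  atom 11: N, bond orders sum to 1 (valence 3) → 2 H
  atom 12: O, bond orders sum to 2 (valence 2) → 0 H
  atom 13: C, bond orders sum to 3 (valence 4) → 1 H
  atom 14: C, bond orders sum to 3 (valence 4) → 1 H
  atom 15: C, bond orders sum to 3 (valence 4) → 1 H
  atom 16: C, bond orders sum to 4 (valence 4) → 0 H
  atom 17: N, bond orders sum to 1 (valence 3) → 2 H
Totals → C:13, H:19, F:1, N:2, O:1.
In Hill order: C13H19FN2O.

C13H19FN2O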